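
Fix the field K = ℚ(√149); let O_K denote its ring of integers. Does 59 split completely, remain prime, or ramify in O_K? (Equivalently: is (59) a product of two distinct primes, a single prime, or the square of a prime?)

Since 149 ≡ 1 mod 4, the ring of integers is ℤ[(1+√149)/2] with discriminant 149.
Since gcd(59, 149) = 1 the prime 59 does not ramify.
Compute (149/59) via Euler: 31^((59-1)/2) mod 59 = 58, so (149/59) = -1.
(149/59) = -1, so 59 is inert.

remains prime (inert)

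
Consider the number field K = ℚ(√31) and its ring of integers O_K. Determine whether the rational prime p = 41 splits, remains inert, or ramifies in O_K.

splits completely

d = 31 ≡ 3 (mod 4), so O_K = ℤ[√31] and disc(K) = 4d = 124.
disc(K) = 124 is not divisible by 41; 41 is unramified.
Legendre symbol by Euler's criterion: (31/41) ≡ 31^20 ≡ 1 (mod 41), i.e. (31/41) = 1.
d is a quadratic residue mod p, hence 41 splits in O_K.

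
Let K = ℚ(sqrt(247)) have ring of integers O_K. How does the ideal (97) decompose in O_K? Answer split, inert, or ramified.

p splits

247 mod 4 = 3, hence disc K = 4·247 = 988 and O_K = ℤ[√247].
Since gcd(97, 988) = 1 the prime 97 does not ramify.
(247/97) = 53^48 mod 97 = 1, giving Legendre symbol 1.
Legendre symbol 1 ⇒ 97 is split.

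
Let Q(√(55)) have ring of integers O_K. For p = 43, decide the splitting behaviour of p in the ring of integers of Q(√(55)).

d = 55 ≡ 3 (mod 4), so O_K = ℤ[√55] and disc(K) = 4d = 220.
Since gcd(43, 220) = 1 the prime 43 does not ramify.
Legendre symbol by Euler's criterion: (55/43) ≡ 55^21 ≡ 42 (mod 43), i.e. (55/43) = -1.
d is a non-residue mod p, hence 43 remains inert in O_K.

inert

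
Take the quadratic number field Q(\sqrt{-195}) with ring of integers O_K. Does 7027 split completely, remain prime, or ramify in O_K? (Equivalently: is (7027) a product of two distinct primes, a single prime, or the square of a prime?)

-195 mod 4 = 1, hence disc K = -195 and O_K = ℤ[(1+√-195)/2].
disc(K) = -195 is not divisible by 7027; 7027 is unramified.
(-195/7027) = 6832^3513 mod 7027 = 1, giving Legendre symbol 1.
Legendre symbol 1 ⇒ 7027 is split.

7027 splits in O_K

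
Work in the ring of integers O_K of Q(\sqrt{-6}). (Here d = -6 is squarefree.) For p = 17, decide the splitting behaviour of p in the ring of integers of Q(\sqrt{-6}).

inert

Since -6 ≢ 1 mod 4, the ring of integers is ℤ[√-6] with discriminant 4·(-6) = -24.
disc(K) = -24 is not divisible by 17; 17 is unramified.
Compute (-6/17) via Euler: 11^((17-1)/2) mod 17 = 16, so (-6/17) = -1.
d is a non-residue mod p, hence 17 remains inert in O_K.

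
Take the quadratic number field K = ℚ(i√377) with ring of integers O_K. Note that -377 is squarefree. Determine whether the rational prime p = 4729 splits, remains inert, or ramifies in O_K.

4729 remains inert

d = -377 ≡ 3 (mod 4), so O_K = ℤ[√-377] and disc(K) = 4d = -1508.
disc(K) = -1508 is not divisible by 4729; 4729 is unramified.
Legendre symbol by Euler's criterion: (-377/4729) ≡ (-377)^2364 ≡ 4728 (mod 4729), i.e. (-377/4729) = -1.
d is a non-residue mod p, hence 4729 remains inert in O_K.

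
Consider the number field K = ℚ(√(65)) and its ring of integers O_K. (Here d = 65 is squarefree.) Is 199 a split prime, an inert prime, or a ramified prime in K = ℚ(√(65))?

d = 65 ≡ 1 (mod 4), so O_K = ℤ[(1+√65)/2] and disc(K) = d = 65.
Since gcd(199, 65) = 1 the prime 199 does not ramify.
Compute (65/199) via Euler: 65^((199-1)/2) mod 199 = 1, so (65/199) = 1.
(65/199) = 1, so 199 splits.

split — (199) = 𝔭₁𝔭₂ with 𝔭₁ ≠ 𝔭₂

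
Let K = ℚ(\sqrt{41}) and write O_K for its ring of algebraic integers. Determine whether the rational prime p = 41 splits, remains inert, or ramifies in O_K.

41 mod 4 = 1, hence disc K = 41 and O_K = ℤ[(1+√41)/2].
disc(K) = 41 = 41·1, so p = 41 is ramified.

p ramifies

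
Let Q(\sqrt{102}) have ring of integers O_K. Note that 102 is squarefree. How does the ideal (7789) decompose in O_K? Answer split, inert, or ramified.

d = 102 ≡ 2 (mod 4), so O_K = ℤ[√102] and disc(K) = 4d = 408.
Since gcd(7789, 408) = 1 the prime 7789 does not ramify.
Euler's criterion: 102^3894 mod 7789 = 1. Thus (102|7789) = 1.
Legendre symbol 1 ⇒ 7789 is split.

7789 splits in O_K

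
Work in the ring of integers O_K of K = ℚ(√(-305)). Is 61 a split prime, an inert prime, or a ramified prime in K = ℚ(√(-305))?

Since -305 ≢ 1 mod 4, the ring of integers is ℤ[√-305] with discriminant 4·(-305) = -1220.
disc(K) = -1220 = 61·(-20), so p = 61 is ramified.

ramifies in O_K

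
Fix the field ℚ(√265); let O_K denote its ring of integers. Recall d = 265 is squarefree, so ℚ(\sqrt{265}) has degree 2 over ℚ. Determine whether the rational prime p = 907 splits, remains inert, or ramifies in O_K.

265 mod 4 = 1, hence disc K = 265 and O_K = ℤ[(1+√265)/2].
Since gcd(907, 265) = 1 the prime 907 does not ramify.
Compute (265/907) via Euler: 265^((907-1)/2) mod 907 = 906, so (265/907) = -1.
d is a non-residue mod p, hence 907 remains inert in O_K.

inert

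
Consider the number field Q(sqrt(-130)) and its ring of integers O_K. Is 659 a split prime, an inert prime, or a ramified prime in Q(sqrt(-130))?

split

Since -130 ≢ 1 mod 4, the ring of integers is ℤ[√-130] with discriminant 4·(-130) = -520.
disc(K) = -520 is not divisible by 659; 659 is unramified.
Compute (-130/659) via Euler: 529^((659-1)/2) mod 659 = 1, so (-130/659) = 1.
d is a quadratic residue mod p, hence 659 splits in O_K.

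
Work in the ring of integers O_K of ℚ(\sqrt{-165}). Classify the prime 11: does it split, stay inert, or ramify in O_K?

ramified

d = -165 ≡ 3 (mod 4), so O_K = ℤ[√-165] and disc(K) = 4d = -660.
Ramification test: 11 | -660. The prime 11 ramifies in K.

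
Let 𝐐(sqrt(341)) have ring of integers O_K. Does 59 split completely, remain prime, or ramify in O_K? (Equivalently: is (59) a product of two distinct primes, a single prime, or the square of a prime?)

59 splits in O_K

d = 341 ≡ 1 (mod 4), so O_K = ℤ[(1+√341)/2] and disc(K) = d = 341.
59 ∤ 341, so 59 is unramified.
Compute (341/59) via Euler: 46^((59-1)/2) mod 59 = 1, so (341/59) = 1.
(341/59) = 1, so 59 splits.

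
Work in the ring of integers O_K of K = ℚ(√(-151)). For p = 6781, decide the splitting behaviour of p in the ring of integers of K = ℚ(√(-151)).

d = -151 ≡ 1 (mod 4), so O_K = ℤ[(1+√-151)/2] and disc(K) = d = -151.
disc(K) = -151 is not divisible by 6781; 6781 is unramified.
(-151/6781) = 6630^3390 mod 6781 = 1, giving Legendre symbol 1.
d is a quadratic residue mod p, hence 6781 splits in O_K.

split — (6781) = 𝔭₁𝔭₂ with 𝔭₁ ≠ 𝔭₂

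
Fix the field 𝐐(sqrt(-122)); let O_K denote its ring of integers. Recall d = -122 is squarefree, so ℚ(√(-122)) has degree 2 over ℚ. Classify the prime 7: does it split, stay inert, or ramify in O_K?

p splits

d = -122 ≡ 2 (mod 4), so O_K = ℤ[√-122] and disc(K) = 4d = -488.
Since gcd(7, -488) = 1 the prime 7 does not ramify.
Compute (-122/7) via Euler: 4^((7-1)/2) mod 7 = 1, so (-122/7) = 1.
(-122/7) = 1, so 7 splits.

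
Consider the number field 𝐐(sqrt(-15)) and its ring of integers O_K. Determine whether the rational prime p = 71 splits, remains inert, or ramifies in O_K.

p is inert

-15 mod 4 = 1, hence disc K = -15 and O_K = ℤ[(1+√-15)/2].
Since gcd(71, -15) = 1 the prime 71 does not ramify.
Compute (-15/71) via Euler: 56^((71-1)/2) mod 71 = 70, so (-15/71) = -1.
(-15/71) = -1, so 71 is inert.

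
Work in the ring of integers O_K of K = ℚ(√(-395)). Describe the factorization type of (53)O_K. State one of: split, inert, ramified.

-395 mod 4 = 1, hence disc K = -395 and O_K = ℤ[(1+√-395)/2].
Since gcd(53, -395) = 1 the prime 53 does not ramify.
Compute (-395/53) via Euler: 29^((53-1)/2) mod 53 = 1, so (-395/53) = 1.
Legendre symbol 1 ⇒ 53 is split.

p splits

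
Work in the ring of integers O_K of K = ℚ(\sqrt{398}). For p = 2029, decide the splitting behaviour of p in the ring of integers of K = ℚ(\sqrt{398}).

Since 398 ≢ 1 mod 4, the ring of integers is ℤ[√398] with discriminant 4·398 = 1592.
Since gcd(2029, 1592) = 1 the prime 2029 does not ramify.
Euler's criterion: 398^1014 mod 2029 = 1. Thus (398|2029) = 1.
Legendre symbol 1 ⇒ 2029 is split.

2029 splits in O_K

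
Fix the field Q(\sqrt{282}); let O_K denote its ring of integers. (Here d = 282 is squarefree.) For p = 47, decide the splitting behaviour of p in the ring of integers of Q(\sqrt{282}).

d = 282 ≡ 2 (mod 4), so O_K = ℤ[√282] and disc(K) = 4d = 1128.
Ramification test: 47 | 1128. The prime 47 ramifies in K.

47 is ramified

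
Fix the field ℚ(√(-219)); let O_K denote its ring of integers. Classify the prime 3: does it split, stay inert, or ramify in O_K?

ramified

-219 mod 4 = 1, hence disc K = -219 and O_K = ℤ[(1+√-219)/2].
disc(K) = -219 = 3·(-73), so p = 3 is ramified.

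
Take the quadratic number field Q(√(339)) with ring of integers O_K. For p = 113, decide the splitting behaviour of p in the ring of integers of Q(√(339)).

Since 339 ≢ 1 mod 4, the ring of integers is ℤ[√339] with discriminant 4·339 = 1356.
Ramification test: 113 | 1356. The prime 113 ramifies in K.

ramifies in O_K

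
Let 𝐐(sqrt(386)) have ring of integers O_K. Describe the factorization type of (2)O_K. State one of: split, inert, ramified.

d = 386 ≡ 2 (mod 4), so O_K = ℤ[√386] and disc(K) = 4d = 1544.
disc(K) = 1544 = 2·772, so p = 2 is ramified.

ramified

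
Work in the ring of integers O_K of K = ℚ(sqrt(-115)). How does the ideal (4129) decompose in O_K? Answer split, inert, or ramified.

p splits

Since -115 ≡ 1 mod 4, the ring of integers is ℤ[(1+√-115)/2] with discriminant -115.
4129 ∤ -115, so 4129 is unramified.
(-115/4129) = 4014^2064 mod 4129 = 1, giving Legendre symbol 1.
Legendre symbol 1 ⇒ 4129 is split.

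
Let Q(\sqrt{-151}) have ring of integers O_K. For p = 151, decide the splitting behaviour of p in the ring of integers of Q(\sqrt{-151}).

d = -151 ≡ 1 (mod 4), so O_K = ℤ[(1+√-151)/2] and disc(K) = d = -151.
disc(K) = -151 = 151·(-1), so p = 151 is ramified.

151 is ramified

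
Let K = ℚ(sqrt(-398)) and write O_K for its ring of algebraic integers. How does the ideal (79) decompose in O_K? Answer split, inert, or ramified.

-398 mod 4 = 2, hence disc K = 4·(-398) = -1592 and O_K = ℤ[√-398].
disc(K) = -1592 is not divisible by 79; 79 is unramified.
Legendre symbol by Euler's criterion: (-398/79) ≡ (-398)^39 ≡ 1 (mod 79), i.e. (-398/79) = 1.
d is a quadratic residue mod p, hence 79 splits in O_K.

79 splits in O_K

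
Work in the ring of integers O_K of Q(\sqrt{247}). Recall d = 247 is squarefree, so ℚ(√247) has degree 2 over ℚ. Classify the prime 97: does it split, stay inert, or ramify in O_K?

Since 247 ≢ 1 mod 4, the ring of integers is ℤ[√247] with discriminant 4·247 = 988.
Since gcd(97, 988) = 1 the prime 97 does not ramify.
Legendre symbol by Euler's criterion: (247/97) ≡ 247^48 ≡ 1 (mod 97), i.e. (247/97) = 1.
d is a quadratic residue mod p, hence 97 splits in O_K.

p splits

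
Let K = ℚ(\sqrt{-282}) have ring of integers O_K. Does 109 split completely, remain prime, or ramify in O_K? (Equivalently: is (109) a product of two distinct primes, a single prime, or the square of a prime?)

109 splits in O_K

d = -282 ≡ 2 (mod 4), so O_K = ℤ[√-282] and disc(K) = 4d = -1128.
disc(K) = -1128 is not divisible by 109; 109 is unramified.
Euler's criterion: (-282)^54 mod 109 = 1. Thus (-282|109) = 1.
d is a quadratic residue mod p, hence 109 splits in O_K.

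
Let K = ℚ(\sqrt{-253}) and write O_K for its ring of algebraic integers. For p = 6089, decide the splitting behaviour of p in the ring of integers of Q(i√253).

Since -253 ≢ 1 mod 4, the ring of integers is ℤ[√-253] with discriminant 4·(-253) = -1012.
Since gcd(6089, -1012) = 1 the prime 6089 does not ramify.
(-253/6089) = 5836^3044 mod 6089 = 1, giving Legendre symbol 1.
Legendre symbol 1 ⇒ 6089 is split.

split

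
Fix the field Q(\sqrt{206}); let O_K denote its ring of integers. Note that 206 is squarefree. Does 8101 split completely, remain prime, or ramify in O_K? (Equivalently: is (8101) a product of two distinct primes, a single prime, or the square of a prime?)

split

d = 206 ≡ 2 (mod 4), so O_K = ℤ[√206] and disc(K) = 4d = 824.
Since gcd(8101, 824) = 1 the prime 8101 does not ramify.
(206/8101) = 206^4050 mod 8101 = 1, giving Legendre symbol 1.
d is a quadratic residue mod p, hence 8101 splits in O_K.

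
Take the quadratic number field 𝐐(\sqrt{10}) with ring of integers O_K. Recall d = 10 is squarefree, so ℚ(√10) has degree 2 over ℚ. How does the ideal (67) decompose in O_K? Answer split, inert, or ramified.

p splits

d = 10 ≡ 2 (mod 4), so O_K = ℤ[√10] and disc(K) = 4d = 40.
disc(K) = 40 is not divisible by 67; 67 is unramified.
(10/67) = 10^33 mod 67 = 1, giving Legendre symbol 1.
(10/67) = 1, so 67 splits.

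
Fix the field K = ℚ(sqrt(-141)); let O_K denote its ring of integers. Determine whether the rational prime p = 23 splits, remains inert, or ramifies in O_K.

d = -141 ≡ 3 (mod 4), so O_K = ℤ[√-141] and disc(K) = 4d = -564.
disc(K) = -564 is not divisible by 23; 23 is unramified.
Euler's criterion: (-141)^11 mod 23 = 22. Thus (-141|23) = -1.
(-141/23) = -1, so 23 is inert.

remains prime (inert)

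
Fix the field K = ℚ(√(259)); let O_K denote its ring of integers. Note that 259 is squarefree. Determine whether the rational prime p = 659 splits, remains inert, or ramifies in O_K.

inert

d = 259 ≡ 3 (mod 4), so O_K = ℤ[√259] and disc(K) = 4d = 1036.
disc(K) = 1036 is not divisible by 659; 659 is unramified.
(259/659) = 259^329 mod 659 = 658, giving Legendre symbol -1.
Legendre symbol -1 ⇒ 659 is inert.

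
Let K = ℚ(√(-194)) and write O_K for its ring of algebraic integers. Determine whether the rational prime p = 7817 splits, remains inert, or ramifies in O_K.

Since -194 ≢ 1 mod 4, the ring of integers is ℤ[√-194] with discriminant 4·(-194) = -776.
disc(K) = -776 is not divisible by 7817; 7817 is unramified.
Euler's criterion: (-194)^3908 mod 7817 = 7816. Thus (-194|7817) = -1.
(-194/7817) = -1, so 7817 is inert.

7817 remains inert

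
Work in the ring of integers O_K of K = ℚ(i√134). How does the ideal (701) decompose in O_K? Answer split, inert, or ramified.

p splits

d = -134 ≡ 2 (mod 4), so O_K = ℤ[√-134] and disc(K) = 4d = -536.
701 ∤ -536, so 701 is unramified.
(-134/701) = 567^350 mod 701 = 1, giving Legendre symbol 1.
(-134/701) = 1, so 701 splits.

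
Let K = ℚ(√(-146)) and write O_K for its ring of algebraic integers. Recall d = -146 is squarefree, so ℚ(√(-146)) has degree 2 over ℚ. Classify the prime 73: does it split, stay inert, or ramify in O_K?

p ramifies

-146 mod 4 = 2, hence disc K = 4·(-146) = -584 and O_K = ℤ[√-146].
disc(K) = -584 = 73·(-8), so p = 73 is ramified.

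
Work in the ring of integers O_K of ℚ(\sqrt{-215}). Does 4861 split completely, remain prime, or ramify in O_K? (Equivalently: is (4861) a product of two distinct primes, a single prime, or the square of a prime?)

-215 mod 4 = 1, hence disc K = -215 and O_K = ℤ[(1+√-215)/2].
4861 ∤ -215, so 4861 is unramified.
Euler's criterion: (-215)^2430 mod 4861 = 4860. Thus (-215|4861) = -1.
d is a non-residue mod p, hence 4861 remains inert in O_K.

4861 remains inert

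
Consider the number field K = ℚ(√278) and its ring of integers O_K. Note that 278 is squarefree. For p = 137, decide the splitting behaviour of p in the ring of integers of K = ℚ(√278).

d = 278 ≡ 2 (mod 4), so O_K = ℤ[√278] and disc(K) = 4d = 1112.
137 ∤ 1112, so 137 is unramified.
Euler's criterion: 278^68 mod 137 = 1. Thus (278|137) = 1.
d is a quadratic residue mod p, hence 137 splits in O_K.

splits completely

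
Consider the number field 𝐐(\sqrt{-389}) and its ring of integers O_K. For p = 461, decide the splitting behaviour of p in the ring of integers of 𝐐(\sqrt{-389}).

p is inert

d = -389 ≡ 3 (mod 4), so O_K = ℤ[√-389] and disc(K) = 4d = -1556.
disc(K) = -1556 is not divisible by 461; 461 is unramified.
Legendre symbol by Euler's criterion: (-389/461) ≡ (-389)^230 ≡ 460 (mod 461), i.e. (-389/461) = -1.
Legendre symbol -1 ⇒ 461 is inert.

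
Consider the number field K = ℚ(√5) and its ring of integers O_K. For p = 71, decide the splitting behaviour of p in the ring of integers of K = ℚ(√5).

splits completely

Since 5 ≡ 1 mod 4, the ring of integers is ℤ[(1+√5)/2] with discriminant 5.
Since gcd(71, 5) = 1 the prime 71 does not ramify.
Compute (5/71) via Euler: 5^((71-1)/2) mod 71 = 1, so (5/71) = 1.
Legendre symbol 1 ⇒ 71 is split.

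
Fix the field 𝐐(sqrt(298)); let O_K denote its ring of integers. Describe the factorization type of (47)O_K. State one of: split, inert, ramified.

Since 298 ≢ 1 mod 4, the ring of integers is ℤ[√298] with discriminant 4·298 = 1192.
47 ∤ 1192, so 47 is unramified.
Euler's criterion: 298^23 mod 47 = 1. Thus (298|47) = 1.
d is a quadratic residue mod p, hence 47 splits in O_K.

47 splits in O_K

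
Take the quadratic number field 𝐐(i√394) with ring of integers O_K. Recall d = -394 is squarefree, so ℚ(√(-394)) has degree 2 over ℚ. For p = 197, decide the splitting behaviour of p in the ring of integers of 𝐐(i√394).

-394 mod 4 = 2, hence disc K = 4·(-394) = -1576 and O_K = ℤ[√-394].
Ramification test: 197 | -1576. The prime 197 ramifies in K.

ramified — (197) = 𝔭²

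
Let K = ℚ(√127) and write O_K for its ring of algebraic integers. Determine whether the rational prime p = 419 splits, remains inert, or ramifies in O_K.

127 mod 4 = 3, hence disc K = 4·127 = 508 and O_K = ℤ[√127].
Since gcd(419, 508) = 1 the prime 419 does not ramify.
Euler's criterion: 127^209 mod 419 = 418. Thus (127|419) = -1.
(127/419) = -1, so 419 is inert.

419 remains inert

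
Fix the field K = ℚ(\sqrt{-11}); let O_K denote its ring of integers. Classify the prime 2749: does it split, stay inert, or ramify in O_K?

inert — (2749) stays prime in O_K

d = -11 ≡ 1 (mod 4), so O_K = ℤ[(1+√-11)/2] and disc(K) = d = -11.
Since gcd(2749, -11) = 1 the prime 2749 does not ramify.
Euler's criterion: (-11)^1374 mod 2749 = 2748. Thus (-11|2749) = -1.
Legendre symbol -1 ⇒ 2749 is inert.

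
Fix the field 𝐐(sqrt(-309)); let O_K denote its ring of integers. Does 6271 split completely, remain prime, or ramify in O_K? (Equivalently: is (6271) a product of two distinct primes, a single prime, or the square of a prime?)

d = -309 ≡ 3 (mod 4), so O_K = ℤ[√-309] and disc(K) = 4d = -1236.
6271 ∤ -1236, so 6271 is unramified.
(-309/6271) = 5962^3135 mod 6271 = 6270, giving Legendre symbol -1.
(-309/6271) = -1, so 6271 is inert.

inert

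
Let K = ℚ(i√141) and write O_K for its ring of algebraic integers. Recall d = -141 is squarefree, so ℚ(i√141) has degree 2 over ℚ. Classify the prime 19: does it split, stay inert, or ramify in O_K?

Since -141 ≢ 1 mod 4, the ring of integers is ℤ[√-141] with discriminant 4·(-141) = -564.
Since gcd(19, -564) = 1 the prime 19 does not ramify.
Euler's criterion: (-141)^9 mod 19 = 1. Thus (-141|19) = 1.
d is a quadratic residue mod p, hence 19 splits in O_K.

splits completely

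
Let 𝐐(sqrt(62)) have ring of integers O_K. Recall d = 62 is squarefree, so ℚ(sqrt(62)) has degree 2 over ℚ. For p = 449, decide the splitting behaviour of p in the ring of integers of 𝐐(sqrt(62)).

inert

Since 62 ≢ 1 mod 4, the ring of integers is ℤ[√62] with discriminant 4·62 = 248.
disc(K) = 248 is not divisible by 449; 449 is unramified.
Compute (62/449) via Euler: 62^((449-1)/2) mod 449 = 448, so (62/449) = -1.
d is a non-residue mod p, hence 449 remains inert in O_K.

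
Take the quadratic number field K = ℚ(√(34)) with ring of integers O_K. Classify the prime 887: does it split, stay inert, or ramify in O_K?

p is inert

34 mod 4 = 2, hence disc K = 4·34 = 136 and O_K = ℤ[√34].
Since gcd(887, 136) = 1 the prime 887 does not ramify.
Legendre symbol by Euler's criterion: (34/887) ≡ 34^443 ≡ 886 (mod 887), i.e. (34/887) = -1.
d is a non-residue mod p, hence 887 remains inert in O_K.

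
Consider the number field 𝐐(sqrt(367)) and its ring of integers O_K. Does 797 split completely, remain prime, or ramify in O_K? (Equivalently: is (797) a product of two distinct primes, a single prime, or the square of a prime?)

367 mod 4 = 3, hence disc K = 4·367 = 1468 and O_K = ℤ[√367].
797 ∤ 1468, so 797 is unramified.
Compute (367/797) via Euler: 367^((797-1)/2) mod 797 = 1, so (367/797) = 1.
d is a quadratic residue mod p, hence 797 splits in O_K.

p splits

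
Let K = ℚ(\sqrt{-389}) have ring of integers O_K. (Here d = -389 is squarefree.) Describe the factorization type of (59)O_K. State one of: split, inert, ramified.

-389 mod 4 = 3, hence disc K = 4·(-389) = -1556 and O_K = ℤ[√-389].
disc(K) = -1556 is not divisible by 59; 59 is unramified.
Compute (-389/59) via Euler: 24^((59-1)/2) mod 59 = 58, so (-389/59) = -1.
(-389/59) = -1, so 59 is inert.

remains prime (inert)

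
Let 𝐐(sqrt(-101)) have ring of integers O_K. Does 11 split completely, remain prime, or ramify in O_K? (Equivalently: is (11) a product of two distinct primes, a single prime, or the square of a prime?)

-101 mod 4 = 3, hence disc K = 4·(-101) = -404 and O_K = ℤ[√-101].
11 ∤ -404, so 11 is unramified.
Euler's criterion: (-101)^5 mod 11 = 1. Thus (-101|11) = 1.
(-101/11) = 1, so 11 splits.

11 splits in O_K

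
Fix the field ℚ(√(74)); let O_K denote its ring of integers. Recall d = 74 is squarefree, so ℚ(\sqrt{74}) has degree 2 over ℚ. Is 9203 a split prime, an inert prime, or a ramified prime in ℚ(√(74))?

74 mod 4 = 2, hence disc K = 4·74 = 296 and O_K = ℤ[√74].
Since gcd(9203, 296) = 1 the prime 9203 does not ramify.
(74/9203) = 74^4601 mod 9203 = 9202, giving Legendre symbol -1.
d is a non-residue mod p, hence 9203 remains inert in O_K.

9203 remains inert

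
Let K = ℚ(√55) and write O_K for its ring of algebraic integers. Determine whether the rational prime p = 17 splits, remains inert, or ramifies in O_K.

17 splits in O_K

Since 55 ≢ 1 mod 4, the ring of integers is ℤ[√55] with discriminant 4·55 = 220.
disc(K) = 220 is not divisible by 17; 17 is unramified.
(55/17) = 4^8 mod 17 = 1, giving Legendre symbol 1.
Legendre symbol 1 ⇒ 17 is split.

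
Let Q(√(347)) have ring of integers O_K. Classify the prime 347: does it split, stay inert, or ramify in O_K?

ramified — (347) = 𝔭²

347 mod 4 = 3, hence disc K = 4·347 = 1388 and O_K = ℤ[√347].
347 divides disc(K) = 1388, so 347 ramifies.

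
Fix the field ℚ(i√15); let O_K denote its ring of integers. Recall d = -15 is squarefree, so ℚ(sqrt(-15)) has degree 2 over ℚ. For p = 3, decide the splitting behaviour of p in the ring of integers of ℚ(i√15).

Since -15 ≡ 1 mod 4, the ring of integers is ℤ[(1+√-15)/2] with discriminant -15.
Ramification test: 3 | -15. The prime 3 ramifies in K.

p ramifies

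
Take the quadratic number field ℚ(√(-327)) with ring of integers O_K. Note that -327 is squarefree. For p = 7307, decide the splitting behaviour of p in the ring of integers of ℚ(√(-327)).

p is inert

Since -327 ≡ 1 mod 4, the ring of integers is ℤ[(1+√-327)/2] with discriminant -327.
disc(K) = -327 is not divisible by 7307; 7307 is unramified.
(-327/7307) = 6980^3653 mod 7307 = 7306, giving Legendre symbol -1.
Legendre symbol -1 ⇒ 7307 is inert.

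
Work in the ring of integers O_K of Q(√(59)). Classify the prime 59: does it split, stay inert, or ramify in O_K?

p ramifies

59 mod 4 = 3, hence disc K = 4·59 = 236 and O_K = ℤ[√59].
59 divides disc(K) = 236, so 59 ramifies.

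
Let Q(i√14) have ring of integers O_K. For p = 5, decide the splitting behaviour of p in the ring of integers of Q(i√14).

-14 mod 4 = 2, hence disc K = 4·(-14) = -56 and O_K = ℤ[√-14].
disc(K) = -56 is not divisible by 5; 5 is unramified.
Compute (-14/5) via Euler: 1^((5-1)/2) mod 5 = 1, so (-14/5) = 1.
(-14/5) = 1, so 5 splits.

split — (5) = 𝔭₁𝔭₂ with 𝔭₁ ≠ 𝔭₂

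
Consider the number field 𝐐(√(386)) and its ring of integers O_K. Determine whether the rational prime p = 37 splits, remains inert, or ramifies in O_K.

Since 386 ≢ 1 mod 4, the ring of integers is ℤ[√386] with discriminant 4·386 = 1544.
37 ∤ 1544, so 37 is unramified.
Legendre symbol by Euler's criterion: (386/37) ≡ 386^18 ≡ 1 (mod 37), i.e. (386/37) = 1.
d is a quadratic residue mod p, hence 37 splits in O_K.

split — (37) = 𝔭₁𝔭₂ with 𝔭₁ ≠ 𝔭₂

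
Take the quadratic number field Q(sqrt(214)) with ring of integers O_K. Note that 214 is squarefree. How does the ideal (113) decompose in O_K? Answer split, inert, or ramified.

Since 214 ≢ 1 mod 4, the ring of integers is ℤ[√214] with discriminant 4·214 = 856.
113 ∤ 856, so 113 is unramified.
(214/113) = 101^56 mod 113 = 112, giving Legendre symbol -1.
(214/113) = -1, so 113 is inert.

113 remains inert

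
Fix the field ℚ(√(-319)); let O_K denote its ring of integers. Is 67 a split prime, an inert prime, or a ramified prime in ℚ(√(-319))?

-319 mod 4 = 1, hence disc K = -319 and O_K = ℤ[(1+√-319)/2].
Since gcd(67, -319) = 1 the prime 67 does not ramify.
(-319/67) = 16^33 mod 67 = 1, giving Legendre symbol 1.
Legendre symbol 1 ⇒ 67 is split.

split — (67) = 𝔭₁𝔭₂ with 𝔭₁ ≠ 𝔭₂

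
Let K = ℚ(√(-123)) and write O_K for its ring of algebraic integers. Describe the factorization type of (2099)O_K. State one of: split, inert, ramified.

remains prime (inert)

Since -123 ≡ 1 mod 4, the ring of integers is ℤ[(1+√-123)/2] with discriminant -123.
2099 ∤ -123, so 2099 is unramified.
Legendre symbol by Euler's criterion: (-123/2099) ≡ (-123)^1049 ≡ 2098 (mod 2099), i.e. (-123/2099) = -1.
d is a non-residue mod p, hence 2099 remains inert in O_K.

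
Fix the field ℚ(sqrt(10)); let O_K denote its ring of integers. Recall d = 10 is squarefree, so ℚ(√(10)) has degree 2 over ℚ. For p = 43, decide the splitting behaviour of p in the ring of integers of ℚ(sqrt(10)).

splits completely

Since 10 ≢ 1 mod 4, the ring of integers is ℤ[√10] with discriminant 4·10 = 40.
Since gcd(43, 40) = 1 the prime 43 does not ramify.
Compute (10/43) via Euler: 10^((43-1)/2) mod 43 = 1, so (10/43) = 1.
(10/43) = 1, so 43 splits.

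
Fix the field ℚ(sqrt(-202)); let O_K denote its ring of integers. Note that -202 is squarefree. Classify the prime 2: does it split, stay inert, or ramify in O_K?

ramifies in O_K

Since -202 ≢ 1 mod 4, the ring of integers is ℤ[√-202] with discriminant 4·(-202) = -808.
disc(K) = -808 = 2·(-404), so p = 2 is ramified.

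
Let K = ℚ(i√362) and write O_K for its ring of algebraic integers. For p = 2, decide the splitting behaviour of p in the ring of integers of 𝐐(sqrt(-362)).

d = -362 ≡ 2 (mod 4), so O_K = ℤ[√-362] and disc(K) = 4d = -1448.
disc(K) = -1448 = 2·(-724), so p = 2 is ramified.

ramified — (2) = 𝔭²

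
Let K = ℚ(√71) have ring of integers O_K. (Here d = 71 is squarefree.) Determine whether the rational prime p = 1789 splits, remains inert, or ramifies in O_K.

inert — (1789) stays prime in O_K

71 mod 4 = 3, hence disc K = 4·71 = 284 and O_K = ℤ[√71].
disc(K) = 284 is not divisible by 1789; 1789 is unramified.
Legendre symbol by Euler's criterion: (71/1789) ≡ 71^894 ≡ 1788 (mod 1789), i.e. (71/1789) = -1.
(71/1789) = -1, so 1789 is inert.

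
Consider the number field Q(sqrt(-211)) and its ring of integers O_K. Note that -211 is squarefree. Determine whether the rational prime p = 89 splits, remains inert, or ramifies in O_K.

-211 mod 4 = 1, hence disc K = -211 and O_K = ℤ[(1+√-211)/2].
89 ∤ -211, so 89 is unramified.
(-211/89) = 56^44 mod 89 = 88, giving Legendre symbol -1.
Legendre symbol -1 ⇒ 89 is inert.

remains prime (inert)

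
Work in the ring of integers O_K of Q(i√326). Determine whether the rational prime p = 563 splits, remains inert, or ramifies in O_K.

d = -326 ≡ 2 (mod 4), so O_K = ℤ[√-326] and disc(K) = 4d = -1304.
Since gcd(563, -1304) = 1 the prime 563 does not ramify.
Euler's criterion: (-326)^281 mod 563 = 562. Thus (-326|563) = -1.
d is a non-residue mod p, hence 563 remains inert in O_K.

p is inert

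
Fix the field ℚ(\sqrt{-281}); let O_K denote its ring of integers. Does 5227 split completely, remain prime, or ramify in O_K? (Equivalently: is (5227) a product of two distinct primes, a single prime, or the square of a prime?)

d = -281 ≡ 3 (mod 4), so O_K = ℤ[√-281] and disc(K) = 4d = -1124.
Since gcd(5227, -1124) = 1 the prime 5227 does not ramify.
(-281/5227) = 4946^2613 mod 5227 = 5226, giving Legendre symbol -1.
Legendre symbol -1 ⇒ 5227 is inert.

inert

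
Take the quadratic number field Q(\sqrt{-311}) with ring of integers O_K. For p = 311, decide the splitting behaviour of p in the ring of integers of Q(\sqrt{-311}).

ramified

-311 mod 4 = 1, hence disc K = -311 and O_K = ℤ[(1+√-311)/2].
311 divides disc(K) = -311, so 311 ramifies.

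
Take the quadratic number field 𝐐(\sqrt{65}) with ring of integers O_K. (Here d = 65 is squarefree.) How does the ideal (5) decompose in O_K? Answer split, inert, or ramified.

d = 65 ≡ 1 (mod 4), so O_K = ℤ[(1+√65)/2] and disc(K) = d = 65.
5 divides disc(K) = 65, so 5 ramifies.

5 is ramified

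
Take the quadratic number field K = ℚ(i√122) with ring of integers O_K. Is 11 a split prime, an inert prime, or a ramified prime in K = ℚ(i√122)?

inert — (11) stays prime in O_K

-122 mod 4 = 2, hence disc K = 4·(-122) = -488 and O_K = ℤ[√-122].
Since gcd(11, -488) = 1 the prime 11 does not ramify.
Euler's criterion: (-122)^5 mod 11 = 10. Thus (-122|11) = -1.
Legendre symbol -1 ⇒ 11 is inert.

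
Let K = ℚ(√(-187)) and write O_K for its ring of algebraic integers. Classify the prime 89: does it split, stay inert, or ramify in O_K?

p splits

d = -187 ≡ 1 (mod 4), so O_K = ℤ[(1+√-187)/2] and disc(K) = d = -187.
disc(K) = -187 is not divisible by 89; 89 is unramified.
(-187/89) = 80^44 mod 89 = 1, giving Legendre symbol 1.
d is a quadratic residue mod p, hence 89 splits in O_K.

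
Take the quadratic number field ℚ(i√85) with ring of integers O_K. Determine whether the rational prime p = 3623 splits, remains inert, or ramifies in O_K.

split — (3623) = 𝔭₁𝔭₂ with 𝔭₁ ≠ 𝔭₂

d = -85 ≡ 3 (mod 4), so O_K = ℤ[√-85] and disc(K) = 4d = -340.
3623 ∤ -340, so 3623 is unramified.
Compute (-85/3623) via Euler: 3538^((3623-1)/2) mod 3623 = 1, so (-85/3623) = 1.
Legendre symbol 1 ⇒ 3623 is split.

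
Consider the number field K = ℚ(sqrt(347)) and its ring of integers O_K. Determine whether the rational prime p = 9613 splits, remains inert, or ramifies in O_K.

347 mod 4 = 3, hence disc K = 4·347 = 1388 and O_K = ℤ[√347].
disc(K) = 1388 is not divisible by 9613; 9613 is unramified.
Legendre symbol by Euler's criterion: (347/9613) ≡ 347^4806 ≡ 1 (mod 9613), i.e. (347/9613) = 1.
Legendre symbol 1 ⇒ 9613 is split.

p splits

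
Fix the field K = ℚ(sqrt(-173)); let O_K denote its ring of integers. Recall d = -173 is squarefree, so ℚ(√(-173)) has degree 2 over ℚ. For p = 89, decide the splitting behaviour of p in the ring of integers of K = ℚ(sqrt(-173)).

-173 mod 4 = 3, hence disc K = 4·(-173) = -692 and O_K = ℤ[√-173].
Since gcd(89, -692) = 1 the prime 89 does not ramify.
Euler's criterion: (-173)^44 mod 89 = 1. Thus (-173|89) = 1.
Legendre symbol 1 ⇒ 89 is split.

splits completely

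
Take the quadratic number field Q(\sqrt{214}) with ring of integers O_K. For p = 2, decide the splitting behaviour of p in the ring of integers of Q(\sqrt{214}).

214 mod 4 = 2, hence disc K = 4·214 = 856 and O_K = ℤ[√214].
Ramification test: 2 | 856. The prime 2 ramifies in K.

ramifies in O_K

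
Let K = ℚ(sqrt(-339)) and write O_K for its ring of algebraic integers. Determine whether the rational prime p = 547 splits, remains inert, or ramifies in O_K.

d = -339 ≡ 1 (mod 4), so O_K = ℤ[(1+√-339)/2] and disc(K) = d = -339.
547 ∤ -339, so 547 is unramified.
Compute (-339/547) via Euler: 208^((547-1)/2) mod 547 = 1, so (-339/547) = 1.
d is a quadratic residue mod p, hence 547 splits in O_K.

splits completely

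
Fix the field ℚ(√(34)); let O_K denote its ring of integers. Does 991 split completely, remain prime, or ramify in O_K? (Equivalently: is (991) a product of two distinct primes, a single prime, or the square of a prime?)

p is inert

d = 34 ≡ 2 (mod 4), so O_K = ℤ[√34] and disc(K) = 4d = 136.
disc(K) = 136 is not divisible by 991; 991 is unramified.
Compute (34/991) via Euler: 34^((991-1)/2) mod 991 = 990, so (34/991) = -1.
d is a non-residue mod p, hence 991 remains inert in O_K.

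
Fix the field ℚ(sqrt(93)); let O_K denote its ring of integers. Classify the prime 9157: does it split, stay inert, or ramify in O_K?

remains prime (inert)

93 mod 4 = 1, hence disc K = 93 and O_K = ℤ[(1+√93)/2].
disc(K) = 93 is not divisible by 9157; 9157 is unramified.
Legendre symbol by Euler's criterion: (93/9157) ≡ 93^4578 ≡ 9156 (mod 9157), i.e. (93/9157) = -1.
Legendre symbol -1 ⇒ 9157 is inert.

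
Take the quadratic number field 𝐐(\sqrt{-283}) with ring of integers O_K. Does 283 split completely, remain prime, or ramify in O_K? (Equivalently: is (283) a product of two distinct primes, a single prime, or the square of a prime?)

Since -283 ≡ 1 mod 4, the ring of integers is ℤ[(1+√-283)/2] with discriminant -283.
disc(K) = -283 = 283·(-1), so p = 283 is ramified.

ramified — (283) = 𝔭²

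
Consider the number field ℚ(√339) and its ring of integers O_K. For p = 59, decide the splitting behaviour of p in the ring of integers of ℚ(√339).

Since 339 ≢ 1 mod 4, the ring of integers is ℤ[√339] with discriminant 4·339 = 1356.
disc(K) = 1356 is not divisible by 59; 59 is unramified.
Euler's criterion: 339^29 mod 59 = 58. Thus (339|59) = -1.
(339/59) = -1, so 59 is inert.

remains prime (inert)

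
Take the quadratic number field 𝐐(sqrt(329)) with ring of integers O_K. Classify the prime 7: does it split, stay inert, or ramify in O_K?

p ramifies

329 mod 4 = 1, hence disc K = 329 and O_K = ℤ[(1+√329)/2].
7 divides disc(K) = 329, so 7 ramifies.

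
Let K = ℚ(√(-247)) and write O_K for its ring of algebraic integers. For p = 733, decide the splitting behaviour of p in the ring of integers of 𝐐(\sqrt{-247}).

-247 mod 4 = 1, hence disc K = -247 and O_K = ℤ[(1+√-247)/2].
disc(K) = -247 is not divisible by 733; 733 is unramified.
(-247/733) = 486^366 mod 733 = 732, giving Legendre symbol -1.
d is a non-residue mod p, hence 733 remains inert in O_K.

733 remains inert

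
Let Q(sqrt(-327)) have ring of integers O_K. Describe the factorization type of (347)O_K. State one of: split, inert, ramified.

inert — (347) stays prime in O_K

Since -327 ≡ 1 mod 4, the ring of integers is ℤ[(1+√-327)/2] with discriminant -327.
disc(K) = -327 is not divisible by 347; 347 is unramified.
Euler's criterion: (-327)^173 mod 347 = 346. Thus (-327|347) = -1.
Legendre symbol -1 ⇒ 347 is inert.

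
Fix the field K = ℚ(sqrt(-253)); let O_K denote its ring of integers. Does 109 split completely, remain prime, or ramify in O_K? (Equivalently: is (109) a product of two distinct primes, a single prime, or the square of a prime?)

-253 mod 4 = 3, hence disc K = 4·(-253) = -1012 and O_K = ℤ[√-253].
disc(K) = -1012 is not divisible by 109; 109 is unramified.
Legendre symbol by Euler's criterion: (-253/109) ≡ (-253)^54 ≡ 1 (mod 109), i.e. (-253/109) = 1.
(-253/109) = 1, so 109 splits.

split — (109) = 𝔭₁𝔭₂ with 𝔭₁ ≠ 𝔭₂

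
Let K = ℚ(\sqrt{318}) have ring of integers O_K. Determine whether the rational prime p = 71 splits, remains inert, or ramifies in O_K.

71 remains inert

318 mod 4 = 2, hence disc K = 4·318 = 1272 and O_K = ℤ[√318].
71 ∤ 1272, so 71 is unramified.
Legendre symbol by Euler's criterion: (318/71) ≡ 318^35 ≡ 70 (mod 71), i.e. (318/71) = -1.
Legendre symbol -1 ⇒ 71 is inert.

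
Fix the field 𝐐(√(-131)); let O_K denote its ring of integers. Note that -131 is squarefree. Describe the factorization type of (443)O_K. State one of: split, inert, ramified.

d = -131 ≡ 1 (mod 4), so O_K = ℤ[(1+√-131)/2] and disc(K) = d = -131.
Since gcd(443, -131) = 1 the prime 443 does not ramify.
Legendre symbol by Euler's criterion: (-131/443) ≡ (-131)^221 ≡ 442 (mod 443), i.e. (-131/443) = -1.
Legendre symbol -1 ⇒ 443 is inert.

inert — (443) stays prime in O_K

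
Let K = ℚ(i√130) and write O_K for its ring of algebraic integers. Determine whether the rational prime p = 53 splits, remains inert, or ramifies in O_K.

split — (53) = 𝔭₁𝔭₂ with 𝔭₁ ≠ 𝔭₂

d = -130 ≡ 2 (mod 4), so O_K = ℤ[√-130] and disc(K) = 4d = -520.
disc(K) = -520 is not divisible by 53; 53 is unramified.
Compute (-130/53) via Euler: 29^((53-1)/2) mod 53 = 1, so (-130/53) = 1.
(-130/53) = 1, so 53 splits.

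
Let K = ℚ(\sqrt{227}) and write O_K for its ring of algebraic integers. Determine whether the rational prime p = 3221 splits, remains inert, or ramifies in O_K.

227 mod 4 = 3, hence disc K = 4·227 = 908 and O_K = ℤ[√227].
3221 ∤ 908, so 3221 is unramified.
Compute (227/3221) via Euler: 227^((3221-1)/2) mod 3221 = 1, so (227/3221) = 1.
d is a quadratic residue mod p, hence 3221 splits in O_K.

3221 splits in O_K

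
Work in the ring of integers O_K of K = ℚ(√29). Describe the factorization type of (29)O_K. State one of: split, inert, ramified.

ramified — (29) = 𝔭²

Since 29 ≡ 1 mod 4, the ring of integers is ℤ[(1+√29)/2] with discriminant 29.
Ramification test: 29 | 29. The prime 29 ramifies in K.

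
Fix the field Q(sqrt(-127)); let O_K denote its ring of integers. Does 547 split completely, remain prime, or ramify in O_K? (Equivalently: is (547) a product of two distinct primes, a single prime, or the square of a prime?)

inert

Since -127 ≡ 1 mod 4, the ring of integers is ℤ[(1+√-127)/2] with discriminant -127.
Since gcd(547, -127) = 1 the prime 547 does not ramify.
Compute (-127/547) via Euler: 420^((547-1)/2) mod 547 = 546, so (-127/547) = -1.
(-127/547) = -1, so 547 is inert.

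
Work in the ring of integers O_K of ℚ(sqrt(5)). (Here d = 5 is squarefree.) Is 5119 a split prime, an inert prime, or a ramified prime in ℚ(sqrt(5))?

Since 5 ≡ 1 mod 4, the ring of integers is ℤ[(1+√5)/2] with discriminant 5.
5119 ∤ 5, so 5119 is unramified.
Compute (5/5119) via Euler: 5^((5119-1)/2) mod 5119 = 1, so (5/5119) = 1.
Legendre symbol 1 ⇒ 5119 is split.

splits completely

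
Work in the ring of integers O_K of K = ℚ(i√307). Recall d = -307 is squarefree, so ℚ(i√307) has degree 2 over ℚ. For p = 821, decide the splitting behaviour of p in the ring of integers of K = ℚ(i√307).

Since -307 ≡ 1 mod 4, the ring of integers is ℤ[(1+√-307)/2] with discriminant -307.
disc(K) = -307 is not divisible by 821; 821 is unramified.
Euler's criterion: (-307)^410 mod 821 = 820. Thus (-307|821) = -1.
Legendre symbol -1 ⇒ 821 is inert.

inert — (821) stays prime in O_K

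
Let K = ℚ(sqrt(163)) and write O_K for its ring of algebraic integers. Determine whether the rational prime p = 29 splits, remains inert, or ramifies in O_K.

d = 163 ≡ 3 (mod 4), so O_K = ℤ[√163] and disc(K) = 4d = 652.
29 ∤ 652, so 29 is unramified.
Euler's criterion: 163^14 mod 29 = 28. Thus (163|29) = -1.
(163/29) = -1, so 29 is inert.

inert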